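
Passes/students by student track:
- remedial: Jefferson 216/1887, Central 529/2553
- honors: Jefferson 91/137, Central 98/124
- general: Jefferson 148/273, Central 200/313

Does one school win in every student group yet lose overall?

Remedial: Jefferson 216/1887 = 11.4%, Central 529/2553 = 20.7% → Central
Honors: Jefferson 91/137 = 66.4%, Central 98/124 = 79.0% → Central
General: Jefferson 148/273 = 54.2%, Central 200/313 = 63.9% → Central
Overall: Jefferson 455/2297 = 19.8%, Central 827/2990 = 27.7% → Central
Central wins overall and in every student group — no reversal.

No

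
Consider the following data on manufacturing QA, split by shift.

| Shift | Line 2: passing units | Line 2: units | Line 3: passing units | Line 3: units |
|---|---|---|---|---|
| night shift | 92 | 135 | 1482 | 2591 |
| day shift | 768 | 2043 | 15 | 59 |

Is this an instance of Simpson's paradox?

Yes

Night shift: Line 2 92/135 = 68.1%, Line 3 1482/2591 = 57.2% → Line 2
Day shift: Line 2 768/2043 = 37.6%, Line 3 15/59 = 25.4% → Line 2
Overall: Line 2 860/2178 = 39.5%, Line 3 1497/2650 = 56.5% → Line 3
Line 2 wins each shift group but Line 3 wins overall — the comparison reverses. Line 2's units skew toward day shift, which has a lower base rate.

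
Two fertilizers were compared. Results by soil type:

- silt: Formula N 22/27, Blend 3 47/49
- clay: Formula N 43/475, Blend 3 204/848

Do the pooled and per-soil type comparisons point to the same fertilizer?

Yes

Silt: Formula N 22/27 = 81.5%, Blend 3 47/49 = 95.9% → Blend 3
Clay: Formula N 43/475 = 9.1%, Blend 3 204/848 = 24.1% → Blend 3
Overall: Formula N 65/502 = 12.9%, Blend 3 251/897 = 28.0% → Blend 3
Blend 3 wins overall and in every soil group — no reversal.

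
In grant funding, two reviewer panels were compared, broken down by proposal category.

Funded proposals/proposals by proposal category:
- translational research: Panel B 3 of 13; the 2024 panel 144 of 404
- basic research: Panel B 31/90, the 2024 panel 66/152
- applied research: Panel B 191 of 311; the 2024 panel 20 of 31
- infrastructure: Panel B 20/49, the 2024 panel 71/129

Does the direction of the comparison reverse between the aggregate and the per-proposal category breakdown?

Translational research: Panel B 3/13 = 23.1%, the 2024 panel 144/404 = 35.6% → the 2024 panel
Basic research: Panel B 31/90 = 34.4%, the 2024 panel 66/152 = 43.4% → the 2024 panel
Applied research: Panel B 191/311 = 61.4%, the 2024 panel 20/31 = 64.5% → the 2024 panel
Infrastructure: Panel B 20/49 = 40.8%, the 2024 panel 71/129 = 55.0% → the 2024 panel
Overall: Panel B 245/463 = 52.9%, the 2024 panel 301/716 = 42.0% → Panel B
The 2024 panel wins each proposal group but Panel B wins overall — the comparison reverses. The 2024 panel's proposals skew toward translational research, which has a lower base rate.

Yes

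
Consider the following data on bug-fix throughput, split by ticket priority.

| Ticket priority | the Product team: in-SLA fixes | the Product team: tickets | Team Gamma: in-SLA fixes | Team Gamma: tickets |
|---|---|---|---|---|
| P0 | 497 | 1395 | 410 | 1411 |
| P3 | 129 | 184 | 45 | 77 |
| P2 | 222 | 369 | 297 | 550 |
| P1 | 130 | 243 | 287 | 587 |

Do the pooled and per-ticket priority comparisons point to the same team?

Yes

P0: the Product team 497/1395 = 35.6%, Team Gamma 410/1411 = 29.1% → the Product team
P3: the Product team 129/184 = 70.1%, Team Gamma 45/77 = 58.4% → the Product team
P2: the Product team 222/369 = 60.2%, Team Gamma 297/550 = 54.0% → the Product team
P1: the Product team 130/243 = 53.5%, Team Gamma 287/587 = 48.9% → the Product team
Overall: the Product team 978/2191 = 44.6%, Team Gamma 1039/2625 = 39.6% → the Product team
The Product team wins overall and in every ticket group — no reversal.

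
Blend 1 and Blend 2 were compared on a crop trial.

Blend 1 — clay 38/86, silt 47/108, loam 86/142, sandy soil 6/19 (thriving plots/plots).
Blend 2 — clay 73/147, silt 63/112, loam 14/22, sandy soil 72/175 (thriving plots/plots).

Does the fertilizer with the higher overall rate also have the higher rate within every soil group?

Clay: Blend 1 38/86 = 44.2%, Blend 2 73/147 = 49.7% → Blend 2
Silt: Blend 1 47/108 = 43.5%, Blend 2 63/112 = 56.2% → Blend 2
Loam: Blend 1 86/142 = 60.6%, Blend 2 14/22 = 63.6% → Blend 2
Sandy soil: Blend 1 6/19 = 31.6%, Blend 2 72/175 = 41.1% → Blend 2
Overall: Blend 1 177/355 = 49.9%, Blend 2 222/456 = 48.7% → Blend 1
Blend 2 wins each soil group but Blend 1 wins overall — the comparison reverses. Blend 2's plots skew toward sandy soil, which has a lower base rate.

No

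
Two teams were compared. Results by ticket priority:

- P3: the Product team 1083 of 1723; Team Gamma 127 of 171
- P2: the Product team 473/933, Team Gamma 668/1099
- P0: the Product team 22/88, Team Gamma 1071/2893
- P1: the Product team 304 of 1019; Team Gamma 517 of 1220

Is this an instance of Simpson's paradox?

P3: the Product team 1083/1723 = 62.9%, Team Gamma 127/171 = 74.3% → Team Gamma
P2: the Product team 473/933 = 50.7%, Team Gamma 668/1099 = 60.8% → Team Gamma
P0: the Product team 22/88 = 25.0%, Team Gamma 1071/2893 = 37.0% → Team Gamma
P1: the Product team 304/1019 = 29.8%, Team Gamma 517/1220 = 42.4% → Team Gamma
Overall: the Product team 1882/3763 = 50.0%, Team Gamma 2383/5383 = 44.3% → the Product team
Team Gamma wins each ticket group but the Product team wins overall — the comparison reverses. Team Gamma's tickets skew toward P0, which has a lower base rate.

Yes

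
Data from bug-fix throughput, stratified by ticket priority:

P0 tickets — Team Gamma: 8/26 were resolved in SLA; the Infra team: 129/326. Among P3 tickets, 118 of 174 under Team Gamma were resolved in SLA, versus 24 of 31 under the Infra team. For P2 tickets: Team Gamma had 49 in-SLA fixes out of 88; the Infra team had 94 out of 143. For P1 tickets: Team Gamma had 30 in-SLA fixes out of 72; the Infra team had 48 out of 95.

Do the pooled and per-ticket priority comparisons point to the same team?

No

P0: Team Gamma 8/26 = 30.8%, the Infra team 129/326 = 39.6% → the Infra team
P3: Team Gamma 118/174 = 67.8%, the Infra team 24/31 = 77.4% → the Infra team
P2: Team Gamma 49/88 = 55.7%, the Infra team 94/143 = 65.7% → the Infra team
P1: Team Gamma 30/72 = 41.7%, the Infra team 48/95 = 50.5% → the Infra team
Overall: Team Gamma 205/360 = 56.9%, the Infra team 295/595 = 49.6% → Team Gamma
The Infra team wins each ticket group but Team Gamma wins overall — the comparison reverses. The Infra team's tickets skew toward P0, which has a lower base rate.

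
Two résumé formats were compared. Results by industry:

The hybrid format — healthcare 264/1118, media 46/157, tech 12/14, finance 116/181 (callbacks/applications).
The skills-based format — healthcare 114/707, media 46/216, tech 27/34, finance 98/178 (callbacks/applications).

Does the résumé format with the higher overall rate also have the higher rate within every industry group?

Yes

Healthcare: the hybrid format 264/1118 = 23.6%, the skills-based format 114/707 = 16.1% → the hybrid format
Media: the hybrid format 46/157 = 29.3%, the skills-based format 46/216 = 21.3% → the hybrid format
Tech: the hybrid format 12/14 = 85.7%, the skills-based format 27/34 = 79.4% → the hybrid format
Finance: the hybrid format 116/181 = 64.1%, the skills-based format 98/178 = 55.1% → the hybrid format
Overall: the hybrid format 438/1470 = 29.8%, the skills-based format 285/1135 = 25.1% → the hybrid format
The hybrid format wins overall and in every industry group — no reversal.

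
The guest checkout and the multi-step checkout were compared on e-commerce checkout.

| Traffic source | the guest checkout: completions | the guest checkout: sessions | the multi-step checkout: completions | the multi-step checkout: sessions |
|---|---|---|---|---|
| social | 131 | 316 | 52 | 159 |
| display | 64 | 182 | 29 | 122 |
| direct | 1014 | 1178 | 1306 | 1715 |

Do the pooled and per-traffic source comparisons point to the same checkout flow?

Social: the guest checkout 131/316 = 41.5%, the multi-step checkout 52/159 = 32.7% → the guest checkout
Display: the guest checkout 64/182 = 35.2%, the multi-step checkout 29/122 = 23.8% → the guest checkout
Direct: the guest checkout 1014/1178 = 86.1%, the multi-step checkout 1306/1715 = 76.2% → the guest checkout
Overall: the guest checkout 1209/1676 = 72.1%, the multi-step checkout 1387/1996 = 69.5% → the guest checkout
The guest checkout wins overall and in every traffic group — no reversal.

Yes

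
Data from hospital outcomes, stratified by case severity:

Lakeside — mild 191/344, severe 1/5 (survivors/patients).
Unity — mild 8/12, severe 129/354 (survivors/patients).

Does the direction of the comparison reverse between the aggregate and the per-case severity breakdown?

Yes

Mild: Lakeside 191/344 = 55.5%, Unity 8/12 = 66.7% → Unity
Severe: Lakeside 1/5 = 20.0%, Unity 129/354 = 36.4% → Unity
Overall: Lakeside 192/349 = 55.0%, Unity 137/366 = 37.4% → Lakeside
Unity wins each case group but Lakeside wins overall — the comparison reverses. Unity's patients skew toward severe, which has a lower base rate.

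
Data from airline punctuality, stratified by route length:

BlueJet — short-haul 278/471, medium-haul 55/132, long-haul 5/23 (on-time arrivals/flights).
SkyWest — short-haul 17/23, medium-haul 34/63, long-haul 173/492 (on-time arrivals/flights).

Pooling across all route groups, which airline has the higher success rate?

Short-haul: BlueJet 278/471 = 59.0%, SkyWest 17/23 = 73.9% → SkyWest
Medium-haul: BlueJet 55/132 = 41.7%, SkyWest 34/63 = 54.0% → SkyWest
Long-haul: BlueJet 5/23 = 21.7%, SkyWest 173/492 = 35.2% → SkyWest
Overall: BlueJet 338/626 = 54.0%, SkyWest 224/578 = 38.8% → BlueJet
(SkyWest wins every route group but BlueJet wins overall — SkyWest's flights skew toward the low-rate long-haul group.)

BlueJet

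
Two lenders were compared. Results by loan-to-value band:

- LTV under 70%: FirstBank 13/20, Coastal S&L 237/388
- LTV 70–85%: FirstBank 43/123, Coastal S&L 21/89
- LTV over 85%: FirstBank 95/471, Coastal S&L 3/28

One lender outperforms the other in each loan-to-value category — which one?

FirstBank

LTV under 70%: FirstBank 13/20 = 65.0%, Coastal S&L 237/388 = 61.1% → FirstBank
LTV 70–85%: FirstBank 43/123 = 35.0%, Coastal S&L 21/89 = 23.6% → FirstBank
LTV over 85%: FirstBank 95/471 = 20.2%, Coastal S&L 3/28 = 10.7% → FirstBank
FirstBank has the higher rate in all 3 groups.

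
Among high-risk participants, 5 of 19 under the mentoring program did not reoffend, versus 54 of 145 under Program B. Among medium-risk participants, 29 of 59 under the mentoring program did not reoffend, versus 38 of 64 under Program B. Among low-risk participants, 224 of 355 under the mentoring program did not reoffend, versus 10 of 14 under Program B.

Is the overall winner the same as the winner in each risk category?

No

High-risk: the mentoring program 5/19 = 26.3%, Program B 54/145 = 37.2% → Program B
Medium-risk: the mentoring program 29/59 = 49.2%, Program B 38/64 = 59.4% → Program B
Low-risk: the mentoring program 224/355 = 63.1%, Program B 10/14 = 71.4% → Program B
Overall: the mentoring program 258/433 = 59.6%, Program B 102/223 = 45.7% → the mentoring program
Program B wins each risk group but the mentoring program wins overall — the comparison reverses. Program B's participants skew toward high-risk, which has a lower base rate.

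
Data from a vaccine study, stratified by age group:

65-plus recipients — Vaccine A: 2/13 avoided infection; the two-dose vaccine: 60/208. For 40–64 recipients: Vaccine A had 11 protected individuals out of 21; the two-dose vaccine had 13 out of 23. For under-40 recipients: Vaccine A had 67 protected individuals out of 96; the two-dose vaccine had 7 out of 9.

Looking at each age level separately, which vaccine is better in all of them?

the two-dose vaccine

65-plus: Vaccine A 2/13 = 15.4%, the two-dose vaccine 60/208 = 28.8% → the two-dose vaccine
40–64: Vaccine A 11/21 = 52.4%, the two-dose vaccine 13/23 = 56.5% → the two-dose vaccine
Under-40: Vaccine A 67/96 = 69.8%, the two-dose vaccine 7/9 = 77.8% → the two-dose vaccine
The two-dose vaccine has the higher rate in all 3 groups.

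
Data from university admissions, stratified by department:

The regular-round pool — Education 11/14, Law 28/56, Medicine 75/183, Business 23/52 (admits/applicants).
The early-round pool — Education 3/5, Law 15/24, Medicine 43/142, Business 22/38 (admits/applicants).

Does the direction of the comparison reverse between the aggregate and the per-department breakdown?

No

Education: the regular-round pool 11/14 = 78.6%, the early-round pool 3/5 = 60.0% → the regular-round pool
Law: the regular-round pool 28/56 = 50.0%, the early-round pool 15/24 = 62.5% → the early-round pool
Medicine: the regular-round pool 75/183 = 41.0%, the early-round pool 43/142 = 30.3% → the regular-round pool
Business: the regular-round pool 23/52 = 44.2%, the early-round pool 22/38 = 57.9% → the early-round pool
Overall: the regular-round pool 137/305 = 44.9%, the early-round pool 83/209 = 39.7% → the regular-round pool
Neither sweeps: the regular-round pool wins 2 of 4 groups, the early-round pool wins 2. The regular-round pool wins overall but not every group — no Simpson reversal.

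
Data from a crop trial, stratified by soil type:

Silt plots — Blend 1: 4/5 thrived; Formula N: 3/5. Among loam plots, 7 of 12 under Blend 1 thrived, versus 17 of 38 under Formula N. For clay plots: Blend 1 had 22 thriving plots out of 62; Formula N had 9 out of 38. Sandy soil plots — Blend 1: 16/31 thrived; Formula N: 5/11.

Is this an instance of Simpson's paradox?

Silt: Blend 1 4/5 = 80.0%, Formula N 3/5 = 60.0% → Blend 1
Loam: Blend 1 7/12 = 58.3%, Formula N 17/38 = 44.7% → Blend 1
Clay: Blend 1 22/62 = 35.5%, Formula N 9/38 = 23.7% → Blend 1
Sandy soil: Blend 1 16/31 = 51.6%, Formula N 5/11 = 45.5% → Blend 1
Overall: Blend 1 49/110 = 44.5%, Formula N 34/92 = 37.0% → Blend 1
Blend 1 wins overall and in every soil group — no reversal.

No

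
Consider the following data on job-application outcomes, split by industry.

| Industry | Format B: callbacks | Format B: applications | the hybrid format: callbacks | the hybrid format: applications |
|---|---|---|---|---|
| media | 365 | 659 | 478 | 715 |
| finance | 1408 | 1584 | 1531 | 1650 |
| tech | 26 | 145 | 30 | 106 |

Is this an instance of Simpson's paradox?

No

Media: Format B 365/659 = 55.4%, the hybrid format 478/715 = 66.9% → the hybrid format
Finance: Format B 1408/1584 = 88.9%, the hybrid format 1531/1650 = 92.8% → the hybrid format
Tech: Format B 26/145 = 17.9%, the hybrid format 30/106 = 28.3% → the hybrid format
Overall: Format B 1799/2388 = 75.3%, the hybrid format 2039/2471 = 82.5% → the hybrid format
The hybrid format wins overall and in every industry group — no reversal.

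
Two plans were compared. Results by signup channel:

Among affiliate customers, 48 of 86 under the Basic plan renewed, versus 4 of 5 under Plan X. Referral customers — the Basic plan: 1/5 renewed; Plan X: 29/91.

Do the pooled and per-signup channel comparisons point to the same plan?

Affiliate: the Basic plan 48/86 = 55.8%, Plan X 4/5 = 80.0% → Plan X
Referral: the Basic plan 1/5 = 20.0%, Plan X 29/91 = 31.9% → Plan X
Overall: the Basic plan 49/91 = 53.8%, Plan X 33/96 = 34.4% → the Basic plan
Plan X wins each signup group but the Basic plan wins overall — the comparison reverses. Plan X's customers skew toward referral, which has a lower base rate.

No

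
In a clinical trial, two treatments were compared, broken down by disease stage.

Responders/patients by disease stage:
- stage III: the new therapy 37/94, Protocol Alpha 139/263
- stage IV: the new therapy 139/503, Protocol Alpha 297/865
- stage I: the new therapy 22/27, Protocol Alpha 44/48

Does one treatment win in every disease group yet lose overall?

Stage III: the new therapy 37/94 = 39.4%, Protocol Alpha 139/263 = 52.9% → Protocol Alpha
Stage IV: the new therapy 139/503 = 27.6%, Protocol Alpha 297/865 = 34.3% → Protocol Alpha
Stage I: the new therapy 22/27 = 81.5%, Protocol Alpha 44/48 = 91.7% → Protocol Alpha
Overall: the new therapy 198/624 = 31.7%, Protocol Alpha 480/1176 = 40.8% → Protocol Alpha
Protocol Alpha wins overall and in every disease group — no reversal.

No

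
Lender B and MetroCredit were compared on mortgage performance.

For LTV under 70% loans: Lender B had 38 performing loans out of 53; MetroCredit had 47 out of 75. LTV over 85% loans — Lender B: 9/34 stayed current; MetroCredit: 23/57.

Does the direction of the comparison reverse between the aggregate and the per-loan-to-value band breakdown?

LTV under 70%: Lender B 38/53 = 71.7%, MetroCredit 47/75 = 62.7% → Lender B
LTV over 85%: Lender B 9/34 = 26.5%, MetroCredit 23/57 = 40.4% → MetroCredit
Overall: Lender B 47/87 = 54.0%, MetroCredit 70/132 = 53.0% → Lender B
Neither sweeps: Lender B wins 1 of 2 groups, MetroCredit wins 1. Lender B wins overall but not every group — no Simpson reversal.

No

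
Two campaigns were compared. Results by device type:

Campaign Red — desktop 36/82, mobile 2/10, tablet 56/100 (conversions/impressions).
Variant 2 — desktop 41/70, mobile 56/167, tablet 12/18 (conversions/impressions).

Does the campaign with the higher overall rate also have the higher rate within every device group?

No

Desktop: Campaign Red 36/82 = 43.9%, Variant 2 41/70 = 58.6% → Variant 2
Mobile: Campaign Red 2/10 = 20.0%, Variant 2 56/167 = 33.5% → Variant 2
Tablet: Campaign Red 56/100 = 56.0%, Variant 2 12/18 = 66.7% → Variant 2
Overall: Campaign Red 94/192 = 49.0%, Variant 2 109/255 = 42.7% → Campaign Red
Variant 2 wins each device group but Campaign Red wins overall — the comparison reverses. Variant 2's impressions skew toward mobile, which has a lower base rate.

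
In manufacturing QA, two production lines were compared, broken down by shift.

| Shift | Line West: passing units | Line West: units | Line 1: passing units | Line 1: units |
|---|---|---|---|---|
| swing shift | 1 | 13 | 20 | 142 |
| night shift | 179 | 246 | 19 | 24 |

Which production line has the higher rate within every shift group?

Line 1

Swing shift: Line West 1/13 = 7.7%, Line 1 20/142 = 14.1% → Line 1
Night shift: Line West 179/246 = 72.8%, Line 1 19/24 = 79.2% → Line 1
Line 1 has the higher rate in both groups.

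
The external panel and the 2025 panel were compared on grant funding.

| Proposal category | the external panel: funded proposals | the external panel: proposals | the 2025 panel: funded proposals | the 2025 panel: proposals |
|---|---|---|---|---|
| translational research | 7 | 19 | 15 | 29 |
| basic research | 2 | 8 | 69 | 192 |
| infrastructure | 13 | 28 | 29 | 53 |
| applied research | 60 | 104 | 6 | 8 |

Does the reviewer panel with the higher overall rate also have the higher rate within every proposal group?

Translational research: the external panel 7/19 = 36.8%, the 2025 panel 15/29 = 51.7% → the 2025 panel
Basic research: the external panel 2/8 = 25.0%, the 2025 panel 69/192 = 35.9% → the 2025 panel
Infrastructure: the external panel 13/28 = 46.4%, the 2025 panel 29/53 = 54.7% → the 2025 panel
Applied research: the external panel 60/104 = 57.7%, the 2025 panel 6/8 = 75.0% → the 2025 panel
Overall: the external panel 82/159 = 51.6%, the 2025 panel 119/282 = 42.2% → the external panel
The 2025 panel wins each proposal group but the external panel wins overall — the comparison reverses. The 2025 panel's proposals skew toward basic research, which has a lower base rate.

No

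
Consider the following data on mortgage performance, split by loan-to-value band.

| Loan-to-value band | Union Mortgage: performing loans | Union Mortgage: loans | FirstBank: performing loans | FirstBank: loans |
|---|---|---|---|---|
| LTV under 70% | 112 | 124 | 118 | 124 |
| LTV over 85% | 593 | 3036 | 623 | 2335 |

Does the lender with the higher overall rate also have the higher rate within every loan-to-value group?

LTV under 70%: Union Mortgage 112/124 = 90.3%, FirstBank 118/124 = 95.2% → FirstBank
LTV over 85%: Union Mortgage 593/3036 = 19.5%, FirstBank 623/2335 = 26.7% → FirstBank
Overall: Union Mortgage 705/3160 = 22.3%, FirstBank 741/2459 = 30.1% → FirstBank
FirstBank wins overall and in every loan-to-value group — no reversal.

Yes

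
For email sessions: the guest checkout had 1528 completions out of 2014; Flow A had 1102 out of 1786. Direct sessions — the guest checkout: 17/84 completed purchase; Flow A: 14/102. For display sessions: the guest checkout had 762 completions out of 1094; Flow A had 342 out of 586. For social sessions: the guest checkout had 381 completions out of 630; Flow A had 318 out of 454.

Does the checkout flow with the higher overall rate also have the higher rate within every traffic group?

No

Email: the guest checkout 1528/2014 = 75.9%, Flow A 1102/1786 = 61.7% → the guest checkout
Direct: the guest checkout 17/84 = 20.2%, Flow A 14/102 = 13.7% → the guest checkout
Display: the guest checkout 762/1094 = 69.7%, Flow A 342/586 = 58.4% → the guest checkout
Social: the guest checkout 381/630 = 60.5%, Flow A 318/454 = 70.0% → Flow A
Overall: the guest checkout 2688/3822 = 70.3%, Flow A 1776/2928 = 60.7% → the guest checkout
Neither sweeps: the guest checkout wins 3 of 4 groups, Flow A wins 1. The guest checkout wins overall but not every group — no Simpson reversal.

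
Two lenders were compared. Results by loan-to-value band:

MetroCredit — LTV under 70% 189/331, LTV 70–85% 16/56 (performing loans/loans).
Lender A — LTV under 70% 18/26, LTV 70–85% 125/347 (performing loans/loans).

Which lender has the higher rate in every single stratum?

LTV under 70%: MetroCredit 189/331 = 57.1%, Lender A 18/26 = 69.2% → Lender A
LTV 70–85%: MetroCredit 16/56 = 28.6%, Lender A 125/347 = 36.0% → Lender A
Lender A has the higher rate in both groups.

Lender A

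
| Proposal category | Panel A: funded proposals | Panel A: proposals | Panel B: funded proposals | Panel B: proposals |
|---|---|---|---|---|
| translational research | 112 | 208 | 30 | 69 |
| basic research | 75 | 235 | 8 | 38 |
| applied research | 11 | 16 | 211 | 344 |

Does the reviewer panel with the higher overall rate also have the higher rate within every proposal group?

No

Translational research: Panel A 112/208 = 53.8%, Panel B 30/69 = 43.5% → Panel A
Basic research: Panel A 75/235 = 31.9%, Panel B 8/38 = 21.1% → Panel A
Applied research: Panel A 11/16 = 68.8%, Panel B 211/344 = 61.3% → Panel A
Overall: Panel A 198/459 = 43.1%, Panel B 249/451 = 55.2% → Panel B
Panel A wins each proposal group but Panel B wins overall — the comparison reverses. Panel A's proposals skew toward basic research, which has a lower base rate.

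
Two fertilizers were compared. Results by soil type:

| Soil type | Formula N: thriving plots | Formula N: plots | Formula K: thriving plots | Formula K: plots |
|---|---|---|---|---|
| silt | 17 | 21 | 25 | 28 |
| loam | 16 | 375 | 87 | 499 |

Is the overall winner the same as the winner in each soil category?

Silt: Formula N 17/21 = 81.0%, Formula K 25/28 = 89.3% → Formula K
Loam: Formula N 16/375 = 4.3%, Formula K 87/499 = 17.4% → Formula K
Overall: Formula N 33/396 = 8.3%, Formula K 112/527 = 21.3% → Formula K
Formula K wins overall and in every soil group — no reversal.

Yes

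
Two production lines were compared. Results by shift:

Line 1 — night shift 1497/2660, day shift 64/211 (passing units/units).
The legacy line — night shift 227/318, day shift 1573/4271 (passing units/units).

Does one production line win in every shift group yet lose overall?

Night shift: Line 1 1497/2660 = 56.3%, the legacy line 227/318 = 71.4% → the legacy line
Day shift: Line 1 64/211 = 30.3%, the legacy line 1573/4271 = 36.8% → the legacy line
Overall: Line 1 1561/2871 = 54.4%, the legacy line 1800/4589 = 39.2% → Line 1
The legacy line wins each shift group but Line 1 wins overall — the comparison reverses. The legacy line's units skew toward day shift, which has a lower base rate.

Yes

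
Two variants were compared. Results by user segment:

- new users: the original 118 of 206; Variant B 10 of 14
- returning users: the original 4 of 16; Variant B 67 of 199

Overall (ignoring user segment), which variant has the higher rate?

the original

New users: the original 118/206 = 57.3%, Variant B 10/14 = 71.4% → Variant B
Returning users: the original 4/16 = 25.0%, Variant B 67/199 = 33.7% → Variant B
Overall: the original 122/222 = 55.0%, Variant B 77/213 = 36.2% → the original
(Variant B wins every user group but the original wins overall — Variant B's views skew toward the low-rate returning users group.)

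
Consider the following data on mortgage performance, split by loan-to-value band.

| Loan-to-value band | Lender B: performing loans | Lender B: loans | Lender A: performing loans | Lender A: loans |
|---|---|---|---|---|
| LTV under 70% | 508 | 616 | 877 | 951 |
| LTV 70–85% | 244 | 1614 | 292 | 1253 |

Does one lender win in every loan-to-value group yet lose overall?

LTV under 70%: Lender B 508/616 = 82.5%, Lender A 877/951 = 92.2% → Lender A
LTV 70–85%: Lender B 244/1614 = 15.1%, Lender A 292/1253 = 23.3% → Lender A
Overall: Lender B 752/2230 = 33.7%, Lender A 1169/2204 = 53.0% → Lender A
Lender A wins overall and in every loan-to-value group — no reversal.

No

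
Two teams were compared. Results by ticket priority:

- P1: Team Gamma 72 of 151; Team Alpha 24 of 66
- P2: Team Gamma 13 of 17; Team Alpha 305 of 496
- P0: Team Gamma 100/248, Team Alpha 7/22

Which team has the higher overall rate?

Team Alpha

P1: Team Gamma 72/151 = 47.7%, Team Alpha 24/66 = 36.4% → Team Gamma
P2: Team Gamma 13/17 = 76.5%, Team Alpha 305/496 = 61.5% → Team Gamma
P0: Team Gamma 100/248 = 40.3%, Team Alpha 7/22 = 31.8% → Team Gamma
Overall: Team Gamma 185/416 = 44.5%, Team Alpha 336/584 = 57.5% → Team Alpha
(Team Gamma wins every ticket group but Team Alpha wins overall — Team Gamma's tickets skew toward the low-rate P0 group.)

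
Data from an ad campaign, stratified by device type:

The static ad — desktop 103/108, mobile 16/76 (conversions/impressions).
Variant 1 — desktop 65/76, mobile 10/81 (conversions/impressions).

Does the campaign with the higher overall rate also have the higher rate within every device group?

Desktop: the static ad 103/108 = 95.4%, Variant 1 65/76 = 85.5% → the static ad
Mobile: the static ad 16/76 = 21.1%, Variant 1 10/81 = 12.3% → the static ad
Overall: the static ad 119/184 = 64.7%, Variant 1 75/157 = 47.8% → the static ad
The static ad wins overall and in every device group — no reversal.

Yes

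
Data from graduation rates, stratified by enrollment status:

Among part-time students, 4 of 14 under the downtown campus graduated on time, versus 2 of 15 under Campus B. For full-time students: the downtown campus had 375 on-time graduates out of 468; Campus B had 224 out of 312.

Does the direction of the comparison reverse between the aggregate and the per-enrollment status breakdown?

No

Part-time: the downtown campus 4/14 = 28.6%, Campus B 2/15 = 13.3% → the downtown campus
Full-time: the downtown campus 375/468 = 80.1%, Campus B 224/312 = 71.8% → the downtown campus
Overall: the downtown campus 379/482 = 78.6%, Campus B 226/327 = 69.1% → the downtown campus
The downtown campus wins overall and in every enrollment group — no reversal.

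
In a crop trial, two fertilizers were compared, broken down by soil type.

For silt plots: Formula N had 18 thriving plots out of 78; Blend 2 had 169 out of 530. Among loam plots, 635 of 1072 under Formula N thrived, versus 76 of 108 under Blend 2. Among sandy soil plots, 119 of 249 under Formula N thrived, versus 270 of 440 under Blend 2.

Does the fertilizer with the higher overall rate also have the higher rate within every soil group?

Silt: Formula N 18/78 = 23.1%, Blend 2 169/530 = 31.9% → Blend 2
Loam: Formula N 635/1072 = 59.2%, Blend 2 76/108 = 70.4% → Blend 2
Sandy soil: Formula N 119/249 = 47.8%, Blend 2 270/440 = 61.4% → Blend 2
Overall: Formula N 772/1399 = 55.2%, Blend 2 515/1078 = 47.8% → Formula N
Blend 2 wins each soil group but Formula N wins overall — the comparison reverses. Blend 2's plots skew toward silt, which has a lower base rate.

No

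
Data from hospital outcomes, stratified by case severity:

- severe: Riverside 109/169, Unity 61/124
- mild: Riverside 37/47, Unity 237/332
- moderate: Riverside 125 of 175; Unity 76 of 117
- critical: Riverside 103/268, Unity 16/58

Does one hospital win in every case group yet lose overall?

Severe: Riverside 109/169 = 64.5%, Unity 61/124 = 49.2% → Riverside
Mild: Riverside 37/47 = 78.7%, Unity 237/332 = 71.4% → Riverside
Moderate: Riverside 125/175 = 71.4%, Unity 76/117 = 65.0% → Riverside
Critical: Riverside 103/268 = 38.4%, Unity 16/58 = 27.6% → Riverside
Overall: Riverside 374/659 = 56.8%, Unity 390/631 = 61.8% → Unity
Riverside wins each case group but Unity wins overall — the comparison reverses. Riverside's patients skew toward critical, which has a lower base rate.

Yes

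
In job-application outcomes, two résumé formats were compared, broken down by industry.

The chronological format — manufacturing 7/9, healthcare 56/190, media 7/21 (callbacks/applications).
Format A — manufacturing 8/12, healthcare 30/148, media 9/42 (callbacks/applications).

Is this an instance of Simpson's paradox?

No

Manufacturing: the chronological format 7/9 = 77.8%, Format A 8/12 = 66.7% → the chronological format
Healthcare: the chronological format 56/190 = 29.5%, Format A 30/148 = 20.3% → the chronological format
Media: the chronological format 7/21 = 33.3%, Format A 9/42 = 21.4% → the chronological format
Overall: the chronological format 70/220 = 31.8%, Format A 47/202 = 23.3% → the chronological format
The chronological format wins overall and in every industry group — no reversal.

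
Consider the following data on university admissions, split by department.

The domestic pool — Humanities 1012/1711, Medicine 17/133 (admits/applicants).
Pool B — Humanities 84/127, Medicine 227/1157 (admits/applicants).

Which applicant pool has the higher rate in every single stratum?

Pool B

Humanities: the domestic pool 1012/1711 = 59.1%, Pool B 84/127 = 66.1% → Pool B
Medicine: the domestic pool 17/133 = 12.8%, Pool B 227/1157 = 19.6% → Pool B
Pool B has the higher rate in both groups.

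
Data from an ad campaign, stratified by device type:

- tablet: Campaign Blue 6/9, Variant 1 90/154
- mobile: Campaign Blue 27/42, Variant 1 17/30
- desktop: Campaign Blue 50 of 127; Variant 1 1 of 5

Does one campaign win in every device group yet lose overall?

Tablet: Campaign Blue 6/9 = 66.7%, Variant 1 90/154 = 58.4% → Campaign Blue
Mobile: Campaign Blue 27/42 = 64.3%, Variant 1 17/30 = 56.7% → Campaign Blue
Desktop: Campaign Blue 50/127 = 39.4%, Variant 1 1/5 = 20.0% → Campaign Blue
Overall: Campaign Blue 83/178 = 46.6%, Variant 1 108/189 = 57.1% → Variant 1
Campaign Blue wins each device group but Variant 1 wins overall — the comparison reverses. Campaign Blue's impressions skew toward desktop, which has a lower base rate.

Yes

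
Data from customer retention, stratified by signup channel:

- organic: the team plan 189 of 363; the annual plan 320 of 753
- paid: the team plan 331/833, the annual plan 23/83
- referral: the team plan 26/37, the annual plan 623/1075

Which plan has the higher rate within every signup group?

the team plan

Organic: the team plan 189/363 = 52.1%, the annual plan 320/753 = 42.5% → the team plan
Paid: the team plan 331/833 = 39.7%, the annual plan 23/83 = 27.7% → the team plan
Referral: the team plan 26/37 = 70.3%, the annual plan 623/1075 = 58.0% → the team plan
The team plan has the higher rate in all 3 groups.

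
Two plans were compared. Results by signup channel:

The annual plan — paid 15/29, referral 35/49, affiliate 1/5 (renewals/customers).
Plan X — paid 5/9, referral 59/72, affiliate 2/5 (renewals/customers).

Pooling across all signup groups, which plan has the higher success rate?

Plan X

Paid: the annual plan 15/29 = 51.7%, Plan X 5/9 = 55.6% → Plan X
Referral: the annual plan 35/49 = 71.4%, Plan X 59/72 = 81.9% → Plan X
Affiliate: the annual plan 1/5 = 20.0%, Plan X 2/5 = 40.0% → Plan X
Overall: the annual plan 51/83 = 61.4%, Plan X 66/86 = 76.7% → Plan X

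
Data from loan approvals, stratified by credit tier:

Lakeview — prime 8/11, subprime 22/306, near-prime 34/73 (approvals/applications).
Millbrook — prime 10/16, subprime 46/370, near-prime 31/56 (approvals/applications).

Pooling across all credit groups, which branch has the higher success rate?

Millbrook

Prime: Lakeview 8/11 = 72.7%, Millbrook 10/16 = 62.5% → Lakeview
Subprime: Lakeview 22/306 = 7.2%, Millbrook 46/370 = 12.4% → Millbrook
Near-prime: Lakeview 34/73 = 46.6%, Millbrook 31/56 = 55.4% → Millbrook
Overall: Lakeview 64/390 = 16.4%, Millbrook 87/442 = 19.7% → Millbrook
(Neither sweeps every credit group, but Millbrook has the higher pooled rate.)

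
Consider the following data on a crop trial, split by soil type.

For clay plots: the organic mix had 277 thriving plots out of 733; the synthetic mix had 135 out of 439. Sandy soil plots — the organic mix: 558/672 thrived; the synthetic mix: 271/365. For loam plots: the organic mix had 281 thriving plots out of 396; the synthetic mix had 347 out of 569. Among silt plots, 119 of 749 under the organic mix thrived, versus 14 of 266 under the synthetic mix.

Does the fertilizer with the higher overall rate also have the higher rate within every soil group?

Yes

Clay: the organic mix 277/733 = 37.8%, the synthetic mix 135/439 = 30.8% → the organic mix
Sandy soil: the organic mix 558/672 = 83.0%, the synthetic mix 271/365 = 74.2% → the organic mix
Loam: the organic mix 281/396 = 71.0%, the synthetic mix 347/569 = 61.0% → the organic mix
Silt: the organic mix 119/749 = 15.9%, the synthetic mix 14/266 = 5.3% → the organic mix
Overall: the organic mix 1235/2550 = 48.4%, the synthetic mix 767/1639 = 46.8% → the organic mix
The organic mix wins overall and in every soil group — no reversal.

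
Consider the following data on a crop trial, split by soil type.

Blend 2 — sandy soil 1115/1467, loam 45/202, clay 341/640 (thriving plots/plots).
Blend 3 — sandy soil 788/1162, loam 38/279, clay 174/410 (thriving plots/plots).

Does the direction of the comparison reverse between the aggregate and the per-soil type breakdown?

Sandy soil: Blend 2 1115/1467 = 76.0%, Blend 3 788/1162 = 67.8% → Blend 2
Loam: Blend 2 45/202 = 22.3%, Blend 3 38/279 = 13.6% → Blend 2
Clay: Blend 2 341/640 = 53.3%, Blend 3 174/410 = 42.4% → Blend 2
Overall: Blend 2 1501/2309 = 65.0%, Blend 3 1000/1851 = 54.0% → Blend 2
Blend 2 wins overall and in every soil group — no reversal.

No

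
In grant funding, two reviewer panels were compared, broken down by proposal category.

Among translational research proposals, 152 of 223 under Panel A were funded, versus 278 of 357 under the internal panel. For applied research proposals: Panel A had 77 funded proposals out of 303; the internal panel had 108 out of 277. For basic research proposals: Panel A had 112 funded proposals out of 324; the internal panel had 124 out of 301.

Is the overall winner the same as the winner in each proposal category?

Yes

Translational research: Panel A 152/223 = 68.2%, the internal panel 278/357 = 77.9% → the internal panel
Applied research: Panel A 77/303 = 25.4%, the internal panel 108/277 = 39.0% → the internal panel
Basic research: Panel A 112/324 = 34.6%, the internal panel 124/301 = 41.2% → the internal panel
Overall: Panel A 341/850 = 40.1%, the internal panel 510/935 = 54.5% → the internal panel
The internal panel wins overall and in every proposal group — no reversal.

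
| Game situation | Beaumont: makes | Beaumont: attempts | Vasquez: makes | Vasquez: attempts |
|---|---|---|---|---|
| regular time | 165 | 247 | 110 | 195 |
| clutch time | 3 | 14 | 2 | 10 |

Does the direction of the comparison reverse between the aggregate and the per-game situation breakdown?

No

Regular time: Beaumont 165/247 = 66.8%, Vasquez 110/195 = 56.4% → Beaumont
Clutch time: Beaumont 3/14 = 21.4%, Vasquez 2/10 = 20.0% → Beaumont
Overall: Beaumont 168/261 = 64.4%, Vasquez 112/205 = 54.6% → Beaumont
Beaumont wins overall and in every game group — no reversal.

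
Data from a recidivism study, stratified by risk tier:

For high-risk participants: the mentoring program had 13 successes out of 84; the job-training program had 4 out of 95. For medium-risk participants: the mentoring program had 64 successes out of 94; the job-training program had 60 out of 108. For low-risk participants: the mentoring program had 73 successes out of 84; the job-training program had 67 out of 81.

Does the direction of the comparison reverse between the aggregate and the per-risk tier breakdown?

High-risk: the mentoring program 13/84 = 15.5%, the job-training program 4/95 = 4.2% → the mentoring program
Medium-risk: the mentoring program 64/94 = 68.1%, the job-training program 60/108 = 55.6% → the mentoring program
Low-risk: the mentoring program 73/84 = 86.9%, the job-training program 67/81 = 82.7% → the mentoring program
Overall: the mentoring program 150/262 = 57.3%, the job-training program 131/284 = 46.1% → the mentoring program
The mentoring program wins overall and in every risk group — no reversal.

No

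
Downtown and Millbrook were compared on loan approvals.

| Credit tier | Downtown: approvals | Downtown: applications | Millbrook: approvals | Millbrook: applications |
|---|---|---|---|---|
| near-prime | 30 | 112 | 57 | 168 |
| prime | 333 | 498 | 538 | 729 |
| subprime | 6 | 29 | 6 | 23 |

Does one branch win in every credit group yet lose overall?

No

Near-prime: Downtown 30/112 = 26.8%, Millbrook 57/168 = 33.9% → Millbrook
Prime: Downtown 333/498 = 66.9%, Millbrook 538/729 = 73.8% → Millbrook
Subprime: Downtown 6/29 = 20.7%, Millbrook 6/23 = 26.1% → Millbrook
Overall: Downtown 369/639 = 57.7%, Millbrook 601/920 = 65.3% → Millbrook
Millbrook wins overall and in every credit group — no reversal.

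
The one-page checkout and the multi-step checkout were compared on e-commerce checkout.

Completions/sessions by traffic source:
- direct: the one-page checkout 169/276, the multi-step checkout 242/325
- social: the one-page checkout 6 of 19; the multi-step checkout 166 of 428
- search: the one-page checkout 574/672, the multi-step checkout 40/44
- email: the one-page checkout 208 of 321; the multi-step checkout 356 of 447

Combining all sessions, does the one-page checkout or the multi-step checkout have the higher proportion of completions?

Direct: the one-page checkout 169/276 = 61.2%, the multi-step checkout 242/325 = 74.5% → the multi-step checkout
Social: the one-page checkout 6/19 = 31.6%, the multi-step checkout 166/428 = 38.8% → the multi-step checkout
Search: the one-page checkout 574/672 = 85.4%, the multi-step checkout 40/44 = 90.9% → the multi-step checkout
Email: the one-page checkout 208/321 = 64.8%, the multi-step checkout 356/447 = 79.6% → the multi-step checkout
Overall: the one-page checkout 957/1288 = 74.3%, the multi-step checkout 804/1244 = 64.6% → the one-page checkout
(The multi-step checkout wins every traffic group but the one-page checkout wins overall — the multi-step checkout's sessions skew toward the low-rate social group.)

the one-page checkout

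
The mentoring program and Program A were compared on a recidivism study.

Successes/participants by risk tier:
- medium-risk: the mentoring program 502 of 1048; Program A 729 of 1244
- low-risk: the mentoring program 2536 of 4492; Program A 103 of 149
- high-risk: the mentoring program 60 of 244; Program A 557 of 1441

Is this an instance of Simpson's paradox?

Medium-risk: the mentoring program 502/1048 = 47.9%, Program A 729/1244 = 58.6% → Program A
Low-risk: the mentoring program 2536/4492 = 56.5%, Program A 103/149 = 69.1% → Program A
High-risk: the mentoring program 60/244 = 24.6%, Program A 557/1441 = 38.7% → Program A
Overall: the mentoring program 3098/5784 = 53.6%, Program A 1389/2834 = 49.0% → the mentoring program
Program A wins each risk group but the mentoring program wins overall — the comparison reverses. Program A's participants skew toward high-risk, which has a lower base rate.

Yes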